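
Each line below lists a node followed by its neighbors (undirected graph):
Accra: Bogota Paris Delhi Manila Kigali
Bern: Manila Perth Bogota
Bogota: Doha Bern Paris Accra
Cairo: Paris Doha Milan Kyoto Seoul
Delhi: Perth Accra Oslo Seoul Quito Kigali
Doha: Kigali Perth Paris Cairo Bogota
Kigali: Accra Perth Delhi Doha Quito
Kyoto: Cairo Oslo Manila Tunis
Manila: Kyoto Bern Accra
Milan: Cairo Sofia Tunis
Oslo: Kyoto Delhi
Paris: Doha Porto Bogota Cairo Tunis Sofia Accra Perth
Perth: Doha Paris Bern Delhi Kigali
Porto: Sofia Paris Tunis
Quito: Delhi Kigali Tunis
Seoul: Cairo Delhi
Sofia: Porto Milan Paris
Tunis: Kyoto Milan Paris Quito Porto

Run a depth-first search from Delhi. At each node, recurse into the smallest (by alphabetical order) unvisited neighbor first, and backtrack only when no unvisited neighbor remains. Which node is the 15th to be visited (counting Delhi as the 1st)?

Tunis

Visit Delhi
Delhi → Accra
Accra → Bogota
Bogota → Bern
Bern → Manila
Manila → Kyoto
Kyoto → Cairo
Cairo → Doha
Doha → Kigali
Kigali → Perth
Perth → Paris
Paris → Porto
Porto → Sofia
Sofia → Milan
Milan → Tunis
Tunis → Quito
Cairo → Seoul
Kyoto → Oslo

Visit order: Delhi, Accra, Bogota, Bern, Manila, Kyoto, Cairo, Doha, Kigali, Perth, Paris, Porto, Sofia, Milan, Tunis, Quito, Seoul, Oslo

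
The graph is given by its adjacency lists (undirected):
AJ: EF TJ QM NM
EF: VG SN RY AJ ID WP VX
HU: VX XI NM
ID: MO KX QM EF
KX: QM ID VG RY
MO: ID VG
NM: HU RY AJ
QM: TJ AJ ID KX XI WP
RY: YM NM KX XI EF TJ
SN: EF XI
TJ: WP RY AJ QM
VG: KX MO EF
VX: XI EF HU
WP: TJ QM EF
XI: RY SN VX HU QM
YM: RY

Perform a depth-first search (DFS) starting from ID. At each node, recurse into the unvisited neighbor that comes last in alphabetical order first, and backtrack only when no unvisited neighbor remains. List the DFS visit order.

ID → QM → XI → VX → HU → NM → RY → YM → TJ → WP → EF → VG → MO → KX → SN → AJ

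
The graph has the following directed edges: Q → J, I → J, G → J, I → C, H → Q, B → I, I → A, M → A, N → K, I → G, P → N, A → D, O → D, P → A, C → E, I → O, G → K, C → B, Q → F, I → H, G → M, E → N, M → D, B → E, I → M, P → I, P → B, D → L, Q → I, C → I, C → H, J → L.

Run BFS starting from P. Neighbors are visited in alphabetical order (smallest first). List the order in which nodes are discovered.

P A B I N D E C G H J M O K L Q F

Visit P; enqueue A, B, I, N → queue [A, B, I, N]
Visit A; enqueue D → queue [B, I, N, D]
Visit B; enqueue E → queue [I, N, D, E]
Visit I; enqueue C, G, H, J, M, O → queue [N, D, E, C, G, H, J, M, O]
Visit N; enqueue K → queue [D, E, C, G, H, J, M, O, K]
Visit D; enqueue L → queue [E, C, G, H, J, M, O, K, L]
Visit E → queue [C, G, H, J, M, O, K, L]
Visit C → queue [G, H, J, M, O, K, L]
Visit G → queue [H, J, M, O, K, L]
Visit H; enqueue Q → queue [J, M, O, K, L, Q]
Visit J → queue [M, O, K, L, Q]
Visit M → queue [O, K, L, Q]
Visit O → queue [K, L, Q]
Visit K → queue [L, Q]
Visit L → queue [Q]
Visit Q; enqueue F → queue [F]
Visit F → queue []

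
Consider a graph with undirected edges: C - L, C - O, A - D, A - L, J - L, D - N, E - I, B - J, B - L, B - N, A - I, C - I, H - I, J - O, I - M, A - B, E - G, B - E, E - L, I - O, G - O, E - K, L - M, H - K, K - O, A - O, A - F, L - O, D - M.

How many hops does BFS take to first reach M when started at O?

Level 0: O
Level 1: A, C, G, I, J, K, L
Level 2: B, D, E, F, H, M
Level 3: N
M first appears at level 2.

2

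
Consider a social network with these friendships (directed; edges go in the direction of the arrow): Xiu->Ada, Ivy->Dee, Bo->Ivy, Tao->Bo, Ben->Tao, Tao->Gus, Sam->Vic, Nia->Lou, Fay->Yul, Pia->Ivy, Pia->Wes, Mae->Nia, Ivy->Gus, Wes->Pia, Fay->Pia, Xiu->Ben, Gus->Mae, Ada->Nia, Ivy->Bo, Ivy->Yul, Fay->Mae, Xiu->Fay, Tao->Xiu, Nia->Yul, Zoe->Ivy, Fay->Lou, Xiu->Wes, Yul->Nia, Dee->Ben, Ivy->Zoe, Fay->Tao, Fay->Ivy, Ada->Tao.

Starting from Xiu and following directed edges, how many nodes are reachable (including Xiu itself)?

16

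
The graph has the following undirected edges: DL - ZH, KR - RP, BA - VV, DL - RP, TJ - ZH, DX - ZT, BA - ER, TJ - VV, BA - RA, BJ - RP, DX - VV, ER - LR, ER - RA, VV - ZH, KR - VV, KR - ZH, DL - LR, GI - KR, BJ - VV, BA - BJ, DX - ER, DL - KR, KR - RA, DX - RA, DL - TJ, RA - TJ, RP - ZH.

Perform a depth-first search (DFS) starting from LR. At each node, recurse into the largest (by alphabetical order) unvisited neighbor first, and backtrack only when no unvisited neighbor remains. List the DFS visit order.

Visit LR
LR → ER
ER → RA
RA → TJ
TJ → ZH
ZH → VV
VV → KR
KR → RP
RP → DL
RP → BJ
BJ → BA
KR → GI
VV → DX
DX → ZT

LR, ER, RA, TJ, ZH, VV, KR, RP, DL, BJ, BA, GI, DX, ZT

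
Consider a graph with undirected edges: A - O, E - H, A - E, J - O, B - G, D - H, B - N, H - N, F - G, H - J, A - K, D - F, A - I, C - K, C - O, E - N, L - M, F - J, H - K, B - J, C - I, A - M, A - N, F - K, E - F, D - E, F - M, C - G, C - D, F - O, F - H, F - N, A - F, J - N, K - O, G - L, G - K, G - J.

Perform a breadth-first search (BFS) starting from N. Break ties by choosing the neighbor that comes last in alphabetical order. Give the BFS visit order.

N J H F E B A O G K D M I C L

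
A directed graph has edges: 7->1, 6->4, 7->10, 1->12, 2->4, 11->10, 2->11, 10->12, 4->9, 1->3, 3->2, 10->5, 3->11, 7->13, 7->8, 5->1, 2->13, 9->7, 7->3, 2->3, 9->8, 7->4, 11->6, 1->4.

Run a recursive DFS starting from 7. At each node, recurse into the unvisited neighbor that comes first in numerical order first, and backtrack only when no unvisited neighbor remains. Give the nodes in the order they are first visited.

7 → 1 → 3 → 2 → 4 → 9 → 8 → 11 → 6 → 10 → 5 → 12 → 13

Visit 7
7 → 1
1 → 3
3 → 2
2 → 4
4 → 9
9 → 8
2 → 11
11 → 6
11 → 10
10 → 5
10 → 12
2 → 13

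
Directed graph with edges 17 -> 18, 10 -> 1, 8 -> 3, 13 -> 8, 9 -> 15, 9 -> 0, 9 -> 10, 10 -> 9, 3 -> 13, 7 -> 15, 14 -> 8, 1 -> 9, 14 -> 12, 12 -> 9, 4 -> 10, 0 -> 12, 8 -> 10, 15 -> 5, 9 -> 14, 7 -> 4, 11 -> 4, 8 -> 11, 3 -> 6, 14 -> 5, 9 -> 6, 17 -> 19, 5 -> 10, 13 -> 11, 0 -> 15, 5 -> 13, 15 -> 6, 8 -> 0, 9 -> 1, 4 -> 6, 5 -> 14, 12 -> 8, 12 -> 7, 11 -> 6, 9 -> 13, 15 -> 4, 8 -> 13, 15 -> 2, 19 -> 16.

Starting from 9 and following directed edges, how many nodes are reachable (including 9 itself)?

16

BFS from 9 visits: 9, 0, 1, 6, 10, 13, 14, 15, 12, 8, 11, 5, 2, 4, 7, 3
Reachable nodes: 16 of 20 total.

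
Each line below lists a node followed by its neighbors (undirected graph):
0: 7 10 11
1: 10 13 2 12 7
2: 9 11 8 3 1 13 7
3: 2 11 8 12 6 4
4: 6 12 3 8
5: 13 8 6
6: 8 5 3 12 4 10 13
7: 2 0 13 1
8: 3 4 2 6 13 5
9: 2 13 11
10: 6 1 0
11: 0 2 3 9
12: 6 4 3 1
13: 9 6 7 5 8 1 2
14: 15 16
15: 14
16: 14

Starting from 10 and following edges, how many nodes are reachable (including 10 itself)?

BFS from 10 visits: 10, 0, 1, 6, 7, 11, 2, 12, 13, 3, 4, 5, 8, 9
Reachable nodes: 14 of 17 total.

14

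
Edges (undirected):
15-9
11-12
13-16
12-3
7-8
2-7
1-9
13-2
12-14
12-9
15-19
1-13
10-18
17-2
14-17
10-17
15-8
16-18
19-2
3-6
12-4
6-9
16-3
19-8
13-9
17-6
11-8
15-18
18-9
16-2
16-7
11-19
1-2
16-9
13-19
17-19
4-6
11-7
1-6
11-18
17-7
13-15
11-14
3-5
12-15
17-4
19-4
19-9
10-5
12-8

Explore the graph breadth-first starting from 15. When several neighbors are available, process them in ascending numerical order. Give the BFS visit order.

15, 8, 9, 12, 13, 18, 19, 7, 11, 1, 6, 16, 3, 4, 14, 2, 10, 17, 5

Visit 15; enqueue 8, 9, 12, 13, 18, 19 → queue [8, 9, 12, 13, 18, 19]
Visit 8; enqueue 7, 11 → queue [9, 12, 13, 18, 19, 7, 11]
Visit 9; enqueue 1, 6, 16 → queue [12, 13, 18, 19, 7, 11, 1, 6, 16]
Visit 12; enqueue 3, 4, 14 → queue [13, 18, 19, 7, 11, 1, 6, 16, 3, 4, 14]
Visit 13; enqueue 2 → queue [18, 19, 7, 11, 1, 6, 16, 3, 4, 14, 2]
Visit 18; enqueue 10 → queue [19, 7, 11, 1, 6, 16, 3, 4, 14, 2, 10]
Visit 19; enqueue 17 → queue [7, 11, 1, 6, 16, 3, 4, 14, 2, 10, 17]
Visit 7 → queue [11, 1, 6, 16, 3, 4, 14, 2, 10, 17]
Visit 11 → queue [1, 6, 16, 3, 4, 14, 2, 10, 17]
Visit 1 → queue [6, 16, 3, 4, 14, 2, 10, 17]
Visit 6 → queue [16, 3, 4, 14, 2, 10, 17]
Visit 16 → queue [3, 4, 14, 2, 10, 17]
Visit 3; enqueue 5 → queue [4, 14, 2, 10, 17, 5]
Visit 4 → queue [14, 2, 10, 17, 5]
Visit 14 → queue [2, 10, 17, 5]
Visit 2 → queue [10, 17, 5]
Visit 10 → queue [17, 5]
Visit 17 → queue [5]
Visit 5 → queue []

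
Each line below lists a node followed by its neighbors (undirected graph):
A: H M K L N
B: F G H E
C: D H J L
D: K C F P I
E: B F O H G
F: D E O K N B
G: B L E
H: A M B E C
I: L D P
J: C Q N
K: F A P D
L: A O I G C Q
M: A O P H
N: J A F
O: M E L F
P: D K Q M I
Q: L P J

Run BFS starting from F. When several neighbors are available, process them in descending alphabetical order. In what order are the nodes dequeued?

Visit F; enqueue O, N, K, E, D, B → queue [O, N, K, E, D, B]
Visit O; enqueue M, L → queue [N, K, E, D, B, M, L]
Visit N; enqueue J, A → queue [K, E, D, B, M, L, J, A]
Visit K; enqueue P → queue [E, D, B, M, L, J, A, P]
Visit E; enqueue H, G → queue [D, B, M, L, J, A, P, H, G]
Visit D; enqueue I, C → queue [B, M, L, J, A, P, H, G, I, C]
Visit B → queue [M, L, J, A, P, H, G, I, C]
Visit M → queue [L, J, A, P, H, G, I, C]
Visit L; enqueue Q → queue [J, A, P, H, G, I, C, Q]
Visit J → queue [A, P, H, G, I, C, Q]
Visit A → queue [P, H, G, I, C, Q]
Visit P → queue [H, G, I, C, Q]
Visit H → queue [G, I, C, Q]
Visit G → queue [I, C, Q]
Visit I → queue [C, Q]
Visit C → queue [Q]
Visit Q → queue []

F, O, N, K, E, D, B, M, L, J, A, P, H, G, I, C, Q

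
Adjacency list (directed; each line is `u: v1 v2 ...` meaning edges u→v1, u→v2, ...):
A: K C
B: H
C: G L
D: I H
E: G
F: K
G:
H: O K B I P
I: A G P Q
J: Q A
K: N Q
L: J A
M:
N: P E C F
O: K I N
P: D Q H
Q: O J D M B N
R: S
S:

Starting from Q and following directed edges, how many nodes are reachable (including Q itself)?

17

BFS from Q visits: Q, O, J, D, M, B, N, K, I, A, H, P, E, C, F, G, L
Reachable nodes: 17 of 19 total.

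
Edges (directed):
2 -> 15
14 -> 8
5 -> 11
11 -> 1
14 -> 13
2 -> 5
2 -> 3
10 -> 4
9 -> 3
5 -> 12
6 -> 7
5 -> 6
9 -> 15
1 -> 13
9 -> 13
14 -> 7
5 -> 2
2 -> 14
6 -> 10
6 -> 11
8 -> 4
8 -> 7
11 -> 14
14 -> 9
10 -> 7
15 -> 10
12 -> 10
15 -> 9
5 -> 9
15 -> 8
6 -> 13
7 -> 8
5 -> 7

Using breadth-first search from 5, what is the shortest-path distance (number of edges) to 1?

Level 0: 5
Level 1: 2, 6, 7, 9, 11, 12
Level 2: 1, 3, 8, 10, 13, 14, 15
Level 3: 4
1 first appears at level 2.

2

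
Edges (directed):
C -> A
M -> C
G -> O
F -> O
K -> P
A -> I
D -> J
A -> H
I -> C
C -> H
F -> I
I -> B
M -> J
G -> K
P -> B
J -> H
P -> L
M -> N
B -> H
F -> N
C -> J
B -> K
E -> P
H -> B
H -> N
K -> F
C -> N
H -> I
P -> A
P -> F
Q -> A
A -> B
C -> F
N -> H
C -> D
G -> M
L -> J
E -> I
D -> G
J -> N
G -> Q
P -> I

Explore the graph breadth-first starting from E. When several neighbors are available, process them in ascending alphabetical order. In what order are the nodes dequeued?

E I P B C A F L H K D J N O G M Q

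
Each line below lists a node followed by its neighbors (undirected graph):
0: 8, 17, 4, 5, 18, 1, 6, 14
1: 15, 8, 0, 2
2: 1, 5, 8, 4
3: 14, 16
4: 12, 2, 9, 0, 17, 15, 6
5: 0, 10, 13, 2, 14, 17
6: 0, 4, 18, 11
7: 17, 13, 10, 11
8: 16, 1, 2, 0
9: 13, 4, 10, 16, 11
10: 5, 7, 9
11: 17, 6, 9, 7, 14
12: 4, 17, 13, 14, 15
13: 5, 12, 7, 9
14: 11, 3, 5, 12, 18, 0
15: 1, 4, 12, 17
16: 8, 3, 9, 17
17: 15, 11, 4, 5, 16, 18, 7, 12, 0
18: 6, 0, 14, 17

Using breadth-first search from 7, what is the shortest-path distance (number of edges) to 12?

2

Level 0: 7
Level 1: 10, 11, 13, 17
Level 2: 0, 4, 5, 6, 9, 12, 14, 15, 16, 18
Level 3: 1, 2, 3, 8
12 first appears at level 2.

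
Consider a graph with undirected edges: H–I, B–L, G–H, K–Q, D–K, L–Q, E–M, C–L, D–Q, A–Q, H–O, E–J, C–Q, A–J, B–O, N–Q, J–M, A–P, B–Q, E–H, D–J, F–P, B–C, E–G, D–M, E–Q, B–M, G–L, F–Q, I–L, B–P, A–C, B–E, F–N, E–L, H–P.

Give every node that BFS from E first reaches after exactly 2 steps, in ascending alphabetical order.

Level 0: E
Level 1: B, G, H, J, L, M, Q
Level 2: A, C, D, F, I, K, N, O, P

A, C, D, F, I, K, N, O, P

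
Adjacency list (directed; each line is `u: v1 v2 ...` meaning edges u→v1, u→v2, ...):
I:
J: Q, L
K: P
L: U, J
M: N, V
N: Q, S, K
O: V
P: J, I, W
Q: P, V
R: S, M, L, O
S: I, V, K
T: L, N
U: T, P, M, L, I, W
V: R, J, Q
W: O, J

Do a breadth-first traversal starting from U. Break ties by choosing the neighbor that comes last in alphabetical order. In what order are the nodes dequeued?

U, W, T, P, M, L, I, O, J, N, V, Q, S, K, R

Visit U; enqueue W, T, P, M, L, I → queue [W, T, P, M, L, I]
Visit W; enqueue O, J → queue [T, P, M, L, I, O, J]
Visit T; enqueue N → queue [P, M, L, I, O, J, N]
Visit P → queue [M, L, I, O, J, N]
Visit M; enqueue V → queue [L, I, O, J, N, V]
Visit L → queue [I, O, J, N, V]
Visit I → queue [O, J, N, V]
Visit O → queue [J, N, V]
Visit J; enqueue Q → queue [N, V, Q]
Visit N; enqueue S, K → queue [V, Q, S, K]
Visit V; enqueue R → queue [Q, S, K, R]
Visit Q → queue [S, K, R]
Visit S → queue [K, R]
Visit K → queue [R]
Visit R → queue []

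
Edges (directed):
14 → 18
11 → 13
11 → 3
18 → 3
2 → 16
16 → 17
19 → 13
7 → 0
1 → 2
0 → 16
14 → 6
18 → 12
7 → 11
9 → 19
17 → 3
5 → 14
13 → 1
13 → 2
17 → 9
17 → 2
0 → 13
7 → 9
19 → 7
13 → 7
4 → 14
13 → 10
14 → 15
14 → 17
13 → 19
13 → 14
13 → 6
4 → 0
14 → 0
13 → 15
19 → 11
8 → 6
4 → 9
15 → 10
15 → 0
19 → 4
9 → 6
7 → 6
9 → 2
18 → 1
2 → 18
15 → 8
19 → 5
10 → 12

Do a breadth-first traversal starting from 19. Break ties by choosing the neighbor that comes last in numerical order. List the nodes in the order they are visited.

Visit 19; enqueue 13, 11, 7, 5, 4 → queue [13, 11, 7, 5, 4]
Visit 13; enqueue 15, 14, 10, 6, 2, 1 → queue [11, 7, 5, 4, 15, 14, 10, 6, 2, 1]
Visit 11; enqueue 3 → queue [7, 5, 4, 15, 14, 10, 6, 2, 1, 3]
Visit 7; enqueue 9, 0 → queue [5, 4, 15, 14, 10, 6, 2, 1, 3, 9, 0]
Visit 5 → queue [4, 15, 14, 10, 6, 2, 1, 3, 9, 0]
Visit 4 → queue [15, 14, 10, 6, 2, 1, 3, 9, 0]
Visit 15; enqueue 8 → queue [14, 10, 6, 2, 1, 3, 9, 0, 8]
Visit 14; enqueue 18, 17 → queue [10, 6, 2, 1, 3, 9, 0, 8, 18, 17]
Visit 10; enqueue 12 → queue [6, 2, 1, 3, 9, 0, 8, 18, 17, 12]
Visit 6 → queue [2, 1, 3, 9, 0, 8, 18, 17, 12]
Visit 2; enqueue 16 → queue [1, 3, 9, 0, 8, 18, 17, 12, 16]
Visit 1 → queue [3, 9, 0, 8, 18, 17, 12, 16]
Visit 3 → queue [9, 0, 8, 18, 17, 12, 16]
Visit 9 → queue [0, 8, 18, 17, 12, 16]
Visit 0 → queue [8, 18, 17, 12, 16]
Visit 8 → queue [18, 17, 12, 16]
Visit 18 → queue [17, 12, 16]
Visit 17 → queue [12, 16]
Visit 12 → queue [16]
Visit 16 → queue []

19, 13, 11, 7, 5, 4, 15, 14, 10, 6, 2, 1, 3, 9, 0, 8, 18, 17, 12, 16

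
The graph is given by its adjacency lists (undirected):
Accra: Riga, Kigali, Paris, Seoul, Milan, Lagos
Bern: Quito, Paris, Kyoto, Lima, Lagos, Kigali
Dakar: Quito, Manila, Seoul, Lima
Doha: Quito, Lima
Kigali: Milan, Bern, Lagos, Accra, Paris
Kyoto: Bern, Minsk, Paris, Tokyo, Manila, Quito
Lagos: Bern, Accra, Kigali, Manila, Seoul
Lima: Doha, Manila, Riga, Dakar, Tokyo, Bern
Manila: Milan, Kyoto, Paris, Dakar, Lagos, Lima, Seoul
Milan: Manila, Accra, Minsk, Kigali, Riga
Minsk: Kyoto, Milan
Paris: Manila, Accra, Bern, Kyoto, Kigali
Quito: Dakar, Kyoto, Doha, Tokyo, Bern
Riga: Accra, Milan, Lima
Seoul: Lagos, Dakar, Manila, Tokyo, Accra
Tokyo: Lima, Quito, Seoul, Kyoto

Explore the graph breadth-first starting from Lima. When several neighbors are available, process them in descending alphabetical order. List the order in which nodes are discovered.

Visit Lima; enqueue Tokyo, Riga, Manila, Doha, Dakar, Bern → queue [Tokyo, Riga, Manila, Doha, Dakar, Bern]
Visit Tokyo; enqueue Seoul, Quito, Kyoto → queue [Riga, Manila, Doha, Dakar, Bern, Seoul, Quito, Kyoto]
Visit Riga; enqueue Milan, Accra → queue [Manila, Doha, Dakar, Bern, Seoul, Quito, Kyoto, Milan, Accra]
Visit Manila; enqueue Paris, Lagos → queue [Doha, Dakar, Bern, Seoul, Quito, Kyoto, Milan, Accra, Paris, Lagos]
Visit Doha → queue [Dakar, Bern, Seoul, Quito, Kyoto, Milan, Accra, Paris, Lagos]
Visit Dakar → queue [Bern, Seoul, Quito, Kyoto, Milan, Accra, Paris, Lagos]
Visit Bern; enqueue Kigali → queue [Seoul, Quito, Kyoto, Milan, Accra, Paris, Lagos, Kigali]
Visit Seoul → queue [Quito, Kyoto, Milan, Accra, Paris, Lagos, Kigali]
Visit Quito → queue [Kyoto, Milan, Accra, Paris, Lagos, Kigali]
Visit Kyoto; enqueue Minsk → queue [Milan, Accra, Paris, Lagos, Kigali, Minsk]
Visit Milan → queue [Accra, Paris, Lagos, Kigali, Minsk]
Visit Accra → queue [Paris, Lagos, Kigali, Minsk]
Visit Paris → queue [Lagos, Kigali, Minsk]
Visit Lagos → queue [Kigali, Minsk]
Visit Kigali → queue [Minsk]
Visit Minsk → queue []

Lima, Tokyo, Riga, Manila, Doha, Dakar, Bern, Seoul, Quito, Kyoto, Milan, Accra, Paris, Lagos, Kigali, Minsk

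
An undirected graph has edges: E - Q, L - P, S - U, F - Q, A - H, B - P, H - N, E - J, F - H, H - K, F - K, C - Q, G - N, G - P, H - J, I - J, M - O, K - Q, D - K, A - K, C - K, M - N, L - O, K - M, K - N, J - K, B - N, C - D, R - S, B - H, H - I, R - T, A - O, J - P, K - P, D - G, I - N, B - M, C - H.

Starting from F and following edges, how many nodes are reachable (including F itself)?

17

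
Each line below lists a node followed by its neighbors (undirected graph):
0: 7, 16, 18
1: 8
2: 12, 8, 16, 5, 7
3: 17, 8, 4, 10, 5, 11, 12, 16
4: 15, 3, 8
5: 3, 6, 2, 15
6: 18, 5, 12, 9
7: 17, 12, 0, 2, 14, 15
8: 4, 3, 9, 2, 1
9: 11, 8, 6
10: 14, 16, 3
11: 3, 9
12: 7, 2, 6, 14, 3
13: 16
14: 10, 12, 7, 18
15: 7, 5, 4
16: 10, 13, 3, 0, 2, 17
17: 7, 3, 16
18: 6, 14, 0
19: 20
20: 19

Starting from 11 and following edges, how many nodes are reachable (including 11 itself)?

BFS from 11 visits: 11, 9, 3, 8, 6, 17, 16, 12, 10, 5, 4, 2, 1, 18, 7, 13, 0, 14, 15
Reachable nodes: 19 of 21 total.

19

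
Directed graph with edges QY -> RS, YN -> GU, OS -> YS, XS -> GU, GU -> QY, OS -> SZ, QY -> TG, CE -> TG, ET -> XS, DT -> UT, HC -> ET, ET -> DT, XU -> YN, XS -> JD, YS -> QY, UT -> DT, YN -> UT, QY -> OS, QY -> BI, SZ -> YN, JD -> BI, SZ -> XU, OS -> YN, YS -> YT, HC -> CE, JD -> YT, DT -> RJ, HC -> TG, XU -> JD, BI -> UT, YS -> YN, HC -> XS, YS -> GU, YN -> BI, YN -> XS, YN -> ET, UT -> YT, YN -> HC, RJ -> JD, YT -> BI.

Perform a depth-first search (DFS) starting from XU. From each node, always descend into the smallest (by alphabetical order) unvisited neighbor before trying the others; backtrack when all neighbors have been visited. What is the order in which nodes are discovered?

XU JD BI UT DT RJ YT YN ET XS GU QY OS SZ YS RS TG HC CE

Visit XU
XU → JD
JD → BI
BI → UT
UT → DT
DT → RJ
UT → YT
XU → YN
YN → ET
ET → XS
XS → GU
GU → QY
QY → OS
OS → SZ
OS → YS
QY → RS
QY → TG
YN → HC
HC → CE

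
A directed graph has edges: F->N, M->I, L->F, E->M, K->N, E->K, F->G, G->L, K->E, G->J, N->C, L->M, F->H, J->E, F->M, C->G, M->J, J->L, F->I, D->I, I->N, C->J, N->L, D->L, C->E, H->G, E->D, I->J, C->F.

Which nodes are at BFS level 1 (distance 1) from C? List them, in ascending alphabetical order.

E, F, G, J

Level 0: C
Level 1: E, F, G, J
Level 2: D, H, I, K, L, M, N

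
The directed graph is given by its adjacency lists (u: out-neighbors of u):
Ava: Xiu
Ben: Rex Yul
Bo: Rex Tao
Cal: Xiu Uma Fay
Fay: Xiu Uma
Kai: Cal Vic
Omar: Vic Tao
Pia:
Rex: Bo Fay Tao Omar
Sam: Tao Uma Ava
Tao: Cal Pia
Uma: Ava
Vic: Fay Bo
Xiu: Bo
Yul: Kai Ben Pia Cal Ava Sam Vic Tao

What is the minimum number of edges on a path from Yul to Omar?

Level 0: Yul
Level 1: Ava, Ben, Cal, Kai, Pia, Sam, Tao, Vic
Level 2: Bo, Fay, Rex, Uma, Xiu
Level 3: Omar
Omar first appears at level 3.

3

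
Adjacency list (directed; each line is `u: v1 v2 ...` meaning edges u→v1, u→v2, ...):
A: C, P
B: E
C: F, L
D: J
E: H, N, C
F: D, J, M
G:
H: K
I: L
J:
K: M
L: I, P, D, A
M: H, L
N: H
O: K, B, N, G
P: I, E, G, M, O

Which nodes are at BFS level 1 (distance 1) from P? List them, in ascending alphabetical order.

E, G, I, M, O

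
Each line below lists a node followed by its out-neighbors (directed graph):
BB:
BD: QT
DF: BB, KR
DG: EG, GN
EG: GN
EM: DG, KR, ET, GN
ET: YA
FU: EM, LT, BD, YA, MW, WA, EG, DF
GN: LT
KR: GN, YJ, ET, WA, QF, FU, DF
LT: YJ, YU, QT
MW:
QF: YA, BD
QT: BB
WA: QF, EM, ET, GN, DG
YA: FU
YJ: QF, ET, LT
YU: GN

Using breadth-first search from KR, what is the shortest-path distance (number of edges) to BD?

2

Level 0: KR
Level 1: DF, ET, FU, GN, QF, WA, YJ
Level 2: BB, BD, DG, EG, EM, LT, MW, YA
Level 3: QT, YU
BD first appears at level 2.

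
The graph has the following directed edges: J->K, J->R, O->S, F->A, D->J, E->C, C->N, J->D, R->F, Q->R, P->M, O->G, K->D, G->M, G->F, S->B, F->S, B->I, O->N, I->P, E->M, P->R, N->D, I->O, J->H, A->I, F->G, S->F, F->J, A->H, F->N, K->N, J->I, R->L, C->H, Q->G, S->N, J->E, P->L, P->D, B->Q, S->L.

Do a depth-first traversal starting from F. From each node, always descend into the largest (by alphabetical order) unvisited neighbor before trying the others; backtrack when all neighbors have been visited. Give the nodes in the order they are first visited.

F, S, N, D, J, R, L, K, I, P, M, O, G, H, E, C, B, Q, A

Visit F
F → S
S → N
N → D
D → J
J → R
R → L
J → K
J → I
I → P
P → M
I → O
O → G
J → H
J → E
E → C
S → B
B → Q
F → A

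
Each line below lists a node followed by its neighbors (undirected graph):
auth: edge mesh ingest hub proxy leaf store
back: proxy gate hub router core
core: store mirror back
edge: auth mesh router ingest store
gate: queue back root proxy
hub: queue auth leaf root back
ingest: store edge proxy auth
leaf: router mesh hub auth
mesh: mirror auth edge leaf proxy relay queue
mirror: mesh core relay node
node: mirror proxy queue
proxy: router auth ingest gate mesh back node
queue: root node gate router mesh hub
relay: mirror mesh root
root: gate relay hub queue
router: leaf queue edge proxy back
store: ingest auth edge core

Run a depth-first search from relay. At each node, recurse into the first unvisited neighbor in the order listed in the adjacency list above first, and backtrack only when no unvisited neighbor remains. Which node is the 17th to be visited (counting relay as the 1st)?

node

Visit relay
relay → mirror
mirror → mesh
mesh → auth
auth → edge
edge → router
router → leaf
leaf → hub
hub → queue
queue → root
root → gate
gate → back
back → proxy
proxy → ingest
ingest → store
store → core
proxy → node

Visit order: relay, mirror, mesh, auth, edge, router, leaf, hub, queue, root, gate, back, proxy, ingest, store, core, node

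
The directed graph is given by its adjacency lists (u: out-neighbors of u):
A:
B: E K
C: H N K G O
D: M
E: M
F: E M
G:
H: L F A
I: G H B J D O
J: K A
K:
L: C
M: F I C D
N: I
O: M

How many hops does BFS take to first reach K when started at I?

Level 0: I
Level 1: B, D, G, H, J, O
Level 2: A, E, F, K, L, M
Level 3: C
Level 4: N
K first appears at level 2.

2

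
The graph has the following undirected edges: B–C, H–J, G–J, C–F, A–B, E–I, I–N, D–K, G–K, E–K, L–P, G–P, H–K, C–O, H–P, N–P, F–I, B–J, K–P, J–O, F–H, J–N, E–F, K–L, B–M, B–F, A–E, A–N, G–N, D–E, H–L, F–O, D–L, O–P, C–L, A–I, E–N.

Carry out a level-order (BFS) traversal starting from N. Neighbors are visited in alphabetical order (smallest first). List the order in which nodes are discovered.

N A E G I J P B D F K H O L C M

Visit N; enqueue A, E, G, I, J, P → queue [A, E, G, I, J, P]
Visit A; enqueue B → queue [E, G, I, J, P, B]
Visit E; enqueue D, F, K → queue [G, I, J, P, B, D, F, K]
Visit G → queue [I, J, P, B, D, F, K]
Visit I → queue [J, P, B, D, F, K]
Visit J; enqueue H, O → queue [P, B, D, F, K, H, O]
Visit P; enqueue L → queue [B, D, F, K, H, O, L]
Visit B; enqueue C, M → queue [D, F, K, H, O, L, C, M]
Visit D → queue [F, K, H, O, L, C, M]
Visit F → queue [K, H, O, L, C, M]
Visit K → queue [H, O, L, C, M]
Visit H → queue [O, L, C, M]
Visit O → queue [L, C, M]
Visit L → queue [C, M]
Visit C → queue [M]
Visit M → queue []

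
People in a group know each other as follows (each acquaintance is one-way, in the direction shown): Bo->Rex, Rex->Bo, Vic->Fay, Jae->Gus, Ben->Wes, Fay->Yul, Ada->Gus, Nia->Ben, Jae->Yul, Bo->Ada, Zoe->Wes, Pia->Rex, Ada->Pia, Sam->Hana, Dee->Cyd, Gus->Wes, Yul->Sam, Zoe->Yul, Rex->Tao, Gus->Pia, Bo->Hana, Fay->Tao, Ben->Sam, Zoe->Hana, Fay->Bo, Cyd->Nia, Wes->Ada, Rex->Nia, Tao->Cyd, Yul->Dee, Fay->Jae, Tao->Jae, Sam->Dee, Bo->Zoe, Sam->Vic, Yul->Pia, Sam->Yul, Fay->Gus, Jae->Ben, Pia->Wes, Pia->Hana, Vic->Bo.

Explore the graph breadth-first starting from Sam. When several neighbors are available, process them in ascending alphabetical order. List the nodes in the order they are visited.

Visit Sam; enqueue Dee, Hana, Vic, Yul → queue [Dee, Hana, Vic, Yul]
Visit Dee; enqueue Cyd → queue [Hana, Vic, Yul, Cyd]
Visit Hana → queue [Vic, Yul, Cyd]
Visit Vic; enqueue Bo, Fay → queue [Yul, Cyd, Bo, Fay]
Visit Yul; enqueue Pia → queue [Cyd, Bo, Fay, Pia]
Visit Cyd; enqueue Nia → queue [Bo, Fay, Pia, Nia]
Visit Bo; enqueue Ada, Rex, Zoe → queue [Fay, Pia, Nia, Ada, Rex, Zoe]
Visit Fay; enqueue Gus, Jae, Tao → queue [Pia, Nia, Ada, Rex, Zoe, Gus, Jae, Tao]
Visit Pia; enqueue Wes → queue [Nia, Ada, Rex, Zoe, Gus, Jae, Tao, Wes]
Visit Nia; enqueue Ben → queue [Ada, Rex, Zoe, Gus, Jae, Tao, Wes, Ben]
Visit Ada → queue [Rex, Zoe, Gus, Jae, Tao, Wes, Ben]
Visit Rex → queue [Zoe, Gus, Jae, Tao, Wes, Ben]
Visit Zoe → queue [Gus, Jae, Tao, Wes, Ben]
Visit Gus → queue [Jae, Tao, Wes, Ben]
Visit Jae → queue [Tao, Wes, Ben]
Visit Tao → queue [Wes, Ben]
Visit Wes → queue [Ben]
Visit Ben → queue []

Sam → Dee → Hana → Vic → Yul → Cyd → Bo → Fay → Pia → Nia → Ada → Rex → Zoe → Gus → Jae → Tao → Wes → Ben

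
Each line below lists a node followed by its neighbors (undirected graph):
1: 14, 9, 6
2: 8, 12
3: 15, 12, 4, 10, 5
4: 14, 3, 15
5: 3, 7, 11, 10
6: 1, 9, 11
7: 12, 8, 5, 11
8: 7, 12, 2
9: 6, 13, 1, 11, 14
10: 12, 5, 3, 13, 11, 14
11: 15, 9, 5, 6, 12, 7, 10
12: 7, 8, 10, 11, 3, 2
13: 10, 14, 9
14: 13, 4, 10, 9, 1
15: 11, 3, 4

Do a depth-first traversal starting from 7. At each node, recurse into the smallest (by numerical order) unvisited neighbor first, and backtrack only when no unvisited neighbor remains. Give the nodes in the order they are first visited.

7 5 3 4 14 1 6 9 11 10 12 2 8 13 15

Visit 7
7 → 5
5 → 3
3 → 4
4 → 14
14 → 1
1 → 6
6 → 9
9 → 11
11 → 10
10 → 12
12 → 2
2 → 8
10 → 13
11 → 15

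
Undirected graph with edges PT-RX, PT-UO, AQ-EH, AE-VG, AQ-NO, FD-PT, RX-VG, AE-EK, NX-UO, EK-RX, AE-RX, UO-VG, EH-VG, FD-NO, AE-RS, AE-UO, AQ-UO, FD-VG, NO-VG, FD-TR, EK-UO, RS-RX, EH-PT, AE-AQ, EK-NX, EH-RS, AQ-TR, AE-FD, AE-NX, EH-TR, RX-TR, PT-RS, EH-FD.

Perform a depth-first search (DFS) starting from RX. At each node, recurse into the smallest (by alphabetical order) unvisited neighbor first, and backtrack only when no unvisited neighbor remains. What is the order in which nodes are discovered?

RX, AE, AQ, EH, FD, NO, VG, UO, EK, NX, PT, RS, TR

Visit RX
RX → AE
AE → AQ
AQ → EH
EH → FD
FD → NO
NO → VG
VG → UO
UO → EK
EK → NX
UO → PT
PT → RS
FD → TR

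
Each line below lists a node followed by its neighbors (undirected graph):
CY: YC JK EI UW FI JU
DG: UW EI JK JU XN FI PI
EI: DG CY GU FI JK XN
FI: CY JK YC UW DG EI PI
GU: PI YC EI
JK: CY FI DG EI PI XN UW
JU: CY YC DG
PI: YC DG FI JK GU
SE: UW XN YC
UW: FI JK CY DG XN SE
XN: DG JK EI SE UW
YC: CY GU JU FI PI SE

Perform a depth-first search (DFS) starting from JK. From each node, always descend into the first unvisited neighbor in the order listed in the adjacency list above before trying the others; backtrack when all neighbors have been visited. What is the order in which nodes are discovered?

Visit JK
JK → CY
CY → YC
YC → GU
GU → PI
PI → DG
DG → UW
UW → FI
FI → EI
EI → XN
XN → SE
DG → JU

JK, CY, YC, GU, PI, DG, UW, FI, EI, XN, SE, JU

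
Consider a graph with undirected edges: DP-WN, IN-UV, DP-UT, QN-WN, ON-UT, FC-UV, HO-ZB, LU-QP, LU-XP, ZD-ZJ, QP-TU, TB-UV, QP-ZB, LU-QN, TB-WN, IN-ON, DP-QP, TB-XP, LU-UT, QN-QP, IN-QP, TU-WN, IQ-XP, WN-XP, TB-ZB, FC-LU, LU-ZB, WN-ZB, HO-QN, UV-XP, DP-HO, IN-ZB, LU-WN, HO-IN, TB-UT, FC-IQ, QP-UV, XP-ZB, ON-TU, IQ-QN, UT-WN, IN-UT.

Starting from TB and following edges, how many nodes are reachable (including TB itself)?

BFS from TB visits: TB, ZB, XP, WN, UV, UT, QP, LU, IN, HO, IQ, TU, QN, DP, FC, ON
Reachable nodes: 16 of 18 total.

16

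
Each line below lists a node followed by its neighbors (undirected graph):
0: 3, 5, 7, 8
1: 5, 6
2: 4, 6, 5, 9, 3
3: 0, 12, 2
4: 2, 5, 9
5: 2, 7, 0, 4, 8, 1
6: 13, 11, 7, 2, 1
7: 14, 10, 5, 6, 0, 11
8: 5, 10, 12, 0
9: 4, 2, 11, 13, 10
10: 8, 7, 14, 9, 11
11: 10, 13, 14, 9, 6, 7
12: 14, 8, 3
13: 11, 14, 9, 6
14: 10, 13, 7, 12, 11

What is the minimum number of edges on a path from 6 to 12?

3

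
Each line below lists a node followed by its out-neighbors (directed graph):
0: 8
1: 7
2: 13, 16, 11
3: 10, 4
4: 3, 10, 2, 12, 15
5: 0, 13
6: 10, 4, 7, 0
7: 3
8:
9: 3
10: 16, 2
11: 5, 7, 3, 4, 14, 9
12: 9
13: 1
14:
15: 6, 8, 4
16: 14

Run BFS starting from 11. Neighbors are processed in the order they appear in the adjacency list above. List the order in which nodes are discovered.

11 -> 5 -> 7 -> 3 -> 4 -> 14 -> 9 -> 0 -> 13 -> 10 -> 2 -> 12 -> 15 -> 8 -> 1 -> 16 -> 6

Visit 11; enqueue 5, 7, 3, 4, 14, 9 → queue [5, 7, 3, 4, 14, 9]
Visit 5; enqueue 0, 13 → queue [7, 3, 4, 14, 9, 0, 13]
Visit 7 → queue [3, 4, 14, 9, 0, 13]
Visit 3; enqueue 10 → queue [4, 14, 9, 0, 13, 10]
Visit 4; enqueue 2, 12, 15 → queue [14, 9, 0, 13, 10, 2, 12, 15]
Visit 14 → queue [9, 0, 13, 10, 2, 12, 15]
Visit 9 → queue [0, 13, 10, 2, 12, 15]
Visit 0; enqueue 8 → queue [13, 10, 2, 12, 15, 8]
Visit 13; enqueue 1 → queue [10, 2, 12, 15, 8, 1]
Visit 10; enqueue 16 → queue [2, 12, 15, 8, 1, 16]
Visit 2 → queue [12, 15, 8, 1, 16]
Visit 12 → queue [15, 8, 1, 16]
Visit 15; enqueue 6 → queue [8, 1, 16, 6]
Visit 8 → queue [1, 16, 6]
Visit 1 → queue [16, 6]
Visit 16 → queue [6]
Visit 6 → queue []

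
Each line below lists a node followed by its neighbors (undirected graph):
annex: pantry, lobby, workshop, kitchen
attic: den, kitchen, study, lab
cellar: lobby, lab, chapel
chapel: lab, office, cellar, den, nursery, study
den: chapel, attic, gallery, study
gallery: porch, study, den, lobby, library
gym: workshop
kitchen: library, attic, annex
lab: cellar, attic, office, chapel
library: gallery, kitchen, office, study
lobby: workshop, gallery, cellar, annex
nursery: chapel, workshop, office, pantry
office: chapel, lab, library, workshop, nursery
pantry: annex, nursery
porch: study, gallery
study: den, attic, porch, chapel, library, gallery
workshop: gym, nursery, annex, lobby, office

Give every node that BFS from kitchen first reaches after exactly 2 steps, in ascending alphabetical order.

Level 0: kitchen
Level 1: annex, attic, library
Level 2: den, gallery, lab, lobby, office, pantry, study, workshop
Level 3: cellar, chapel, gym, nursery, porch

den, gallery, lab, lobby, office, pantry, study, workshop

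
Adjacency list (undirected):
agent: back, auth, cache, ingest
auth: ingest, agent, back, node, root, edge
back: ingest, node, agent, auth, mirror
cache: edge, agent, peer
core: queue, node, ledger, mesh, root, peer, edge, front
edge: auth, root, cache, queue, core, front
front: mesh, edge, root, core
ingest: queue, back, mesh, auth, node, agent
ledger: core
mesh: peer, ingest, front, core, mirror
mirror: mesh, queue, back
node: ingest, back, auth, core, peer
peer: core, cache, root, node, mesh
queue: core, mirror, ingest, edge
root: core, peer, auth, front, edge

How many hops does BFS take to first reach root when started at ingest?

2

Level 0: ingest
Level 1: agent, auth, back, mesh, node, queue
Level 2: cache, core, edge, front, mirror, peer, root
Level 3: ledger
root first appears at level 2.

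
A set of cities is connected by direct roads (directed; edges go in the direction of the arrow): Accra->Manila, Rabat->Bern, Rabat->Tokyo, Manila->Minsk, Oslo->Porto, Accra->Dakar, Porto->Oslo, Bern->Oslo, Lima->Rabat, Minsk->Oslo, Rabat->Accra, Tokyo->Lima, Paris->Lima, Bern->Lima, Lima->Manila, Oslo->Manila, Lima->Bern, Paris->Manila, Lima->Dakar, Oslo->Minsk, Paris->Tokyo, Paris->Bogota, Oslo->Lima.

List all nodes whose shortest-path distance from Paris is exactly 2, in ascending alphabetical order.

Bern, Dakar, Minsk, Rabat

Level 0: Paris
Level 1: Bogota, Lima, Manila, Tokyo
Level 2: Bern, Dakar, Minsk, Rabat
Level 3: Accra, Oslo
Level 4: Porto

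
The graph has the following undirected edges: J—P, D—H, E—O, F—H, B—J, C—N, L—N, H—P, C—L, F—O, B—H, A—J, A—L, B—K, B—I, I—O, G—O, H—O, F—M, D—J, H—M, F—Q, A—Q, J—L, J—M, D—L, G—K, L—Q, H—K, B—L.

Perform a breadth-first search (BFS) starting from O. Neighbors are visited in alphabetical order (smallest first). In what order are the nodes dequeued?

Visit O; enqueue E, F, G, H, I → queue [E, F, G, H, I]
Visit E → queue [F, G, H, I]
Visit F; enqueue M, Q → queue [G, H, I, M, Q]
Visit G; enqueue K → queue [H, I, M, Q, K]
Visit H; enqueue B, D, P → queue [I, M, Q, K, B, D, P]
Visit I → queue [M, Q, K, B, D, P]
Visit M; enqueue J → queue [Q, K, B, D, P, J]
Visit Q; enqueue A, L → queue [K, B, D, P, J, A, L]
Visit K → queue [B, D, P, J, A, L]
Visit B → queue [D, P, J, A, L]
Visit D → queue [P, J, A, L]
Visit P → queue [J, A, L]
Visit J → queue [A, L]
Visit A → queue [L]
Visit L; enqueue C, N → queue [C, N]
Visit C → queue [N]
Visit N → queue []

O -> E -> F -> G -> H -> I -> M -> Q -> K -> B -> D -> P -> J -> A -> L -> C -> N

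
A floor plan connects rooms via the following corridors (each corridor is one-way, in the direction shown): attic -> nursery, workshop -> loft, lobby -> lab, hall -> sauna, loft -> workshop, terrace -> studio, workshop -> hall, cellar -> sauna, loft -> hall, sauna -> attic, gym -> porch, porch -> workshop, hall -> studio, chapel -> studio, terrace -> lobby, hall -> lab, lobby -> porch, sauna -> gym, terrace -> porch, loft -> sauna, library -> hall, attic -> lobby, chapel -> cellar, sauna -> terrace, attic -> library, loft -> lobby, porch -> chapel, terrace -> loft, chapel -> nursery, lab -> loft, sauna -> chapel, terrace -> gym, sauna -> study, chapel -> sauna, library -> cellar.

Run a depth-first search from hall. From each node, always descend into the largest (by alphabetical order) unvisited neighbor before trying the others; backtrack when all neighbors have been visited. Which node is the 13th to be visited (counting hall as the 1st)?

gym

Visit hall
hall → studio
hall → sauna
sauna → terrace
terrace → porch
porch → workshop
workshop → loft
loft → lobby
lobby → lab
porch → chapel
chapel → nursery
chapel → cellar
terrace → gym
sauna → study
sauna → attic
attic → library

Visit order: hall, studio, sauna, terrace, porch, workshop, loft, lobby, lab, chapel, nursery, cellar, gym, study, attic, library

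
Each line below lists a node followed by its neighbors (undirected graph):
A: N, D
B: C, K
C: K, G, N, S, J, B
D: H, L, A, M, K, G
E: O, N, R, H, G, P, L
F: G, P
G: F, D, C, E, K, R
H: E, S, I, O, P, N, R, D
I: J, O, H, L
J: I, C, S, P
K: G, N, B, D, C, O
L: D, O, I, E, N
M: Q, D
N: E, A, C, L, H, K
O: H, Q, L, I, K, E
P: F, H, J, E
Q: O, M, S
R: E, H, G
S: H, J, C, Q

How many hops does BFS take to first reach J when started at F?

Level 0: F
Level 1: G, P
Level 2: C, D, E, H, J, K, R
Level 3: A, B, I, L, M, N, O, S
Level 4: Q
J first appears at level 2.

2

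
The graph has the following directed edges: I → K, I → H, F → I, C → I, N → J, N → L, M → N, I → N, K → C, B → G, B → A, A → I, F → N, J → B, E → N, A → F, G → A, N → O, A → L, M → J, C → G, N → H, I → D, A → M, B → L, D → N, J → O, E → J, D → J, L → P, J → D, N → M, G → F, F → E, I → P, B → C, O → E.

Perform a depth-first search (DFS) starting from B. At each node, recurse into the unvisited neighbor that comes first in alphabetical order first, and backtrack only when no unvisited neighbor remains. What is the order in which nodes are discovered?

Visit B
B → A
A → F
F → E
E → J
J → D
D → N
N → H
N → L
L → P
N → M
N → O
F → I
I → K
K → C
C → G

B -> A -> F -> E -> J -> D -> N -> H -> L -> P -> M -> O -> I -> K -> C -> G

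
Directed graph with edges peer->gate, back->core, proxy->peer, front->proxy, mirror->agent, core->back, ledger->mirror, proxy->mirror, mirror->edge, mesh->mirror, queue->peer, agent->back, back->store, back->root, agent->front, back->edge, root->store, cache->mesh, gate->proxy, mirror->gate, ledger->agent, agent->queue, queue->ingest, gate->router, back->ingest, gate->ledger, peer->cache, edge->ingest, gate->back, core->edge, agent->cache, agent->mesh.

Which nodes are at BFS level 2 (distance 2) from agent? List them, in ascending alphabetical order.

core, edge, ingest, mirror, peer, proxy, root, store

Level 0: agent
Level 1: back, cache, front, mesh, queue
Level 2: core, edge, ingest, mirror, peer, proxy, root, store
Level 3: gate
Level 4: ledger, router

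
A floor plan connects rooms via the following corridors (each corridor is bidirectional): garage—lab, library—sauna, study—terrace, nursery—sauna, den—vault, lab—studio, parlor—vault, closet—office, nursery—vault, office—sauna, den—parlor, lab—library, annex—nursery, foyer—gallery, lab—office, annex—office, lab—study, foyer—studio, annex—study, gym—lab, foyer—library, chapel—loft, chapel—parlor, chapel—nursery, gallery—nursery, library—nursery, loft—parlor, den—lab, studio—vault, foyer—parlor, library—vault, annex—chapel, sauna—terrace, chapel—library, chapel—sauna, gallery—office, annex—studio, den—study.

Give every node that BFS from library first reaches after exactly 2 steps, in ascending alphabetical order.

annex, den, gallery, garage, gym, loft, office, parlor, studio, study, terrace

Level 0: library
Level 1: chapel, foyer, lab, nursery, sauna, vault
Level 2: annex, den, gallery, garage, gym, loft, office, parlor, studio, study, terrace
Level 3: closet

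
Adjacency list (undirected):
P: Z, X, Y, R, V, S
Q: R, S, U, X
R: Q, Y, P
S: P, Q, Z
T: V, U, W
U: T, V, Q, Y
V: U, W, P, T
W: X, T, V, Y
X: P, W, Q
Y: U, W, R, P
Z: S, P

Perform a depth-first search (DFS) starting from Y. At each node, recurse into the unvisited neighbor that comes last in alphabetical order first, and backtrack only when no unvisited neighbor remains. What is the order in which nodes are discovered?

Visit Y
Y → W
W → X
X → Q
Q → U
U → V
V → T
V → P
P → Z
Z → S
P → R

Y W X Q U V T P Z S R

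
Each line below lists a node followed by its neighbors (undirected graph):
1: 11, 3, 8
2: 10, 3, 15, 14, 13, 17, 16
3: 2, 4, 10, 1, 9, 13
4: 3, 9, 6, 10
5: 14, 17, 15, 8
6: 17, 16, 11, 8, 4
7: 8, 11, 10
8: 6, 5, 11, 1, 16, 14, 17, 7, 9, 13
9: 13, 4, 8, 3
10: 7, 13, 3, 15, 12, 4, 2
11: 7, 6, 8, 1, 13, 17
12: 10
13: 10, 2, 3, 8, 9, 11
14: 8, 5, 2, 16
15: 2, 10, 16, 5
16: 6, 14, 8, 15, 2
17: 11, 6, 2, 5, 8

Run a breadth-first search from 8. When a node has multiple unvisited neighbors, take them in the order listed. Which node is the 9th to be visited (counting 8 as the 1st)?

7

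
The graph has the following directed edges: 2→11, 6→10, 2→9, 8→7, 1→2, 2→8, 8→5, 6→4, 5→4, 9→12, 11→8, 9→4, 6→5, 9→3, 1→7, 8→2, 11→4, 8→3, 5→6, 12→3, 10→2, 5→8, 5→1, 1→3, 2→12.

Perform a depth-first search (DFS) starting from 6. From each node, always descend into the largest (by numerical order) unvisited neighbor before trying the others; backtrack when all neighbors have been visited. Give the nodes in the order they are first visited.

6 -> 10 -> 2 -> 12 -> 3 -> 11 -> 8 -> 7 -> 5 -> 4 -> 1 -> 9

Visit 6
6 → 10
10 → 2
2 → 12
12 → 3
2 → 11
11 → 8
8 → 7
8 → 5
5 → 4
5 → 1
2 → 9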